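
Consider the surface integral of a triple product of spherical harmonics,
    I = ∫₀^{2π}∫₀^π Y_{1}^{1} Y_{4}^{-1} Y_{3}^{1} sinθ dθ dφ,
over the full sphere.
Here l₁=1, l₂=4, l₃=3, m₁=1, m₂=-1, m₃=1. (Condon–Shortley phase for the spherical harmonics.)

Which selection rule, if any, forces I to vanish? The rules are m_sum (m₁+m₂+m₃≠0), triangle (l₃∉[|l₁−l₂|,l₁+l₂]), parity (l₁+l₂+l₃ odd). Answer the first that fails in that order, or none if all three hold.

m_sum

m₁+m₂+m₃ = 1 − 1 + 1 = 1  ✗
triangle: |1−4|=3 ≤ l₃=3 ≤ 1+4=5
parity: l₁+l₂+l₃ = 8 is even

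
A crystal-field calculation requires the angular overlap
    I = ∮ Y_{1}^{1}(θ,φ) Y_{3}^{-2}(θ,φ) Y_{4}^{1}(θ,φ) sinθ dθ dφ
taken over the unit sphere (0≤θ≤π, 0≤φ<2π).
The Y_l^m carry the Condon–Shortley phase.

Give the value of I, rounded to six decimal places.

Checks pass: Σm=0; 8 even; l₃=4∈[2,4].
(2·1+1)(2·3+1)(2·4+1) = 189
Δ: 0! 2! 6! / 9! → 1/252
sum: t=0:+1/36 = 1/36
3j²(1 3 4; 0 0 0) = Δ·Π!·Σ² = 4/63  (sign +1)
sum: t=0:+1/240 = 1/240
3j²(1 3 4; 1 -2 1) = Δ·Π!·Σ² = 1/84  (sign -1)
combine: 4πI² = 189·4/63·1/84 = 1/7
take √, sign -1: I = -0.10662181

-0.106622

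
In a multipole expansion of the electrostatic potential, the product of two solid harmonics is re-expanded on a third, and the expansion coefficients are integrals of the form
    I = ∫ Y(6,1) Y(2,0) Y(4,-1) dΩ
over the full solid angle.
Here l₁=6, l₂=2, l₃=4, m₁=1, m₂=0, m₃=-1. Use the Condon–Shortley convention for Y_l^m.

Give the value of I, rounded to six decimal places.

Rules hold: Σm=0, L=12 even, 4≤4≤8.
N = 13·5·9 = 585
Δ = 4!·8!·0!/13! = 1/6435
Racah Σ t=2..2: t=2:+1/2304 = 1/2304
⇒ 3j(6 2 4; 0 0 0)² = 5/143, sgn +1
Racah Σ t=2..2: t=2:+1/2880 = 1/2880
⇒ 3j(6 2 4; 1 0 -1)² = 14/429, sgn -1
4πI² = N·(3j₀)²·(3jₘ)² = 1050/1573
I = -1·√(0.667514/4π) = -0.23047581

-0.230476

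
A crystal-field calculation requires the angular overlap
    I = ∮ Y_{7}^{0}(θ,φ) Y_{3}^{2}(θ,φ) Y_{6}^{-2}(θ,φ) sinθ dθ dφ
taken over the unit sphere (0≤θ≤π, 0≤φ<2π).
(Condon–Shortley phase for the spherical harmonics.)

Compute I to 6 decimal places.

Rules hold: Σm=0, L=16 even, 4≤6≤10.
N = 15·7·13 = 1365
Δ = 4!·10!·2!/17! = 1/2042040
Racah Σ t=1..3: t=1:−1/207360 t=2:+1/57600 t=3:−1/207360 = 1/129600
⇒ 3j(7 3 6; 0 0 0)² = 168/12155, sgn +1
Racah Σ t=3..4: t=3:−1/207360 t=4:+1/725760 = -1/290304
⇒ 3j(7 3 6; 0 2 -2)² = 125/7293, sgn -1
4πI² = N·(3j₀)²·(3jₘ)² = 147000/454597
I = -1·√(0.323363/4π) = -0.16041333

-0.160413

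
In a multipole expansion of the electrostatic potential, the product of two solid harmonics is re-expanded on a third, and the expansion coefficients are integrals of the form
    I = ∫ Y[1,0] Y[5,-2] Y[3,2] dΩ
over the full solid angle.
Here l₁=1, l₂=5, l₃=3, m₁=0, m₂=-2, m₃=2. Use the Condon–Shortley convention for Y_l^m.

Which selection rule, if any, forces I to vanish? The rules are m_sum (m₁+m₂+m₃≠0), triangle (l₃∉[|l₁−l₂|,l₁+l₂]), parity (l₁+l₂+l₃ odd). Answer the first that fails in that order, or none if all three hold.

Σmᵢ = 0  ✓
l₃∈[|l₁−l₂|,l₁+l₂]=[4,6], have l₃=3  ✗
Σlᵢ = 9 ⇒ odd

triangle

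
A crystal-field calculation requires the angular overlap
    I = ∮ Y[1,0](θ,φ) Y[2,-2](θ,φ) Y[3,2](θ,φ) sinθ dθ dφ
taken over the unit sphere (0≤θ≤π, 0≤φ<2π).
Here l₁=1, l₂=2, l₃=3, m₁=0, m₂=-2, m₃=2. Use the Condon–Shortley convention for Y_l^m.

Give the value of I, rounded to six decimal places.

m-sum 0 ✓  L=6 even ✓  1≤3≤3 ✓
Π(2lᵢ+1) = 3×5×7 = 105
triangle coeff Δ(1,2,3) = 1/105
Σ_t [0,0]: t=0:+1/4 = 1/4
(3j)²=3/35 [(1 2 3; 0 0 0)], sign=-1
Σ_t [0,0]: t=0:+1/24 = 1/24
(3j)²=1/21 [(1 2 3; 0 -2 2)], sign=-1
⇒ 4πI² = 3/7
I = (+1)√(3/7/(4π)) = 0.18467439

0.184674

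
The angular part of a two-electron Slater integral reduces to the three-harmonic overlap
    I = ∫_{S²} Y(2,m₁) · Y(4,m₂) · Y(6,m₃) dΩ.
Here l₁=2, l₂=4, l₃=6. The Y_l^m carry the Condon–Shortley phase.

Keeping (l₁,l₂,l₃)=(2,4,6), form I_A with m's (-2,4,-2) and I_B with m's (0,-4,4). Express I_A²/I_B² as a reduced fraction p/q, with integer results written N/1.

1/45

l's match ⇒ only the (l;m) 3-j factors differ between A and B.
A: triangle coeff Δ(2,4,6) = 1/6435; Σ_t [0,0]: t=0:+1/967680 = 1/967680; (3j)²=1/6435 [(2 4 6; -2 4 -2)], sign=+1
B: triangle coeff Δ(2,4,6) = 1/6435; Σ_t [0,0]: t=0:+1/161280 = 1/161280; (3j)²=1/143 [(2 4 6; 0 -4 4)], sign=+1
I_A²/I_B² = (1/6435)/(1/143) = 1/45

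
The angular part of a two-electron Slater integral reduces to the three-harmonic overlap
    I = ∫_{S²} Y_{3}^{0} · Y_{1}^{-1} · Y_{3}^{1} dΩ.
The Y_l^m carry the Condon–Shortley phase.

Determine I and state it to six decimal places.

0.000000

L=7 odd ⇒ parity kills the (l;000) factor ⇒ I = 0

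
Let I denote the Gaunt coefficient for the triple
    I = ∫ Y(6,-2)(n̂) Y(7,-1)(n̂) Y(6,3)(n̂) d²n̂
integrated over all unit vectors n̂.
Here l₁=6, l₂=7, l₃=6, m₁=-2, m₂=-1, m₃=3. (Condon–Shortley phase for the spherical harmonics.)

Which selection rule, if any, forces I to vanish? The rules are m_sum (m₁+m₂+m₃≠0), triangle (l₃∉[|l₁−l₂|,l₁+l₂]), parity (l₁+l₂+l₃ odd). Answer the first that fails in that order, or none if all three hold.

azimuthal sum: -2 − 1 + 3 = 0  ✓
1 ≤ 6 ≤ 13 (triangle on l)  ✓
L = 6 + 7 + 6 = 19 (odd)  ✗

parity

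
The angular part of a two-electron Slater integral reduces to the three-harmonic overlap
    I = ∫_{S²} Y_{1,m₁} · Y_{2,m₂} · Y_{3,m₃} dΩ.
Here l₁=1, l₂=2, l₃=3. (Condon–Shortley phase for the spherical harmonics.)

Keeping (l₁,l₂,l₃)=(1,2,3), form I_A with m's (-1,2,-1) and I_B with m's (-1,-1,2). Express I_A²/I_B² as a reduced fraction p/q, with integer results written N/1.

1/10

l's match ⇒ only the (l;m) 3-j factors differ between A and B.
A: triangle coeff Δ(1,2,3) = 1/105; Σ_t [0,0]: t=0:+1/48 = 1/48; (3j)²=1/105 [(1 2 3; -1 2 -1)], sign=+1
B: triangle coeff Δ(1,2,3) = 1/105; Σ_t [0,0]: t=0:+1/12 = 1/12; (3j)²=2/21 [(1 2 3; -1 -1 2)], sign=-1
I_A²/I_B² = (1/105)/(2/21) = 1/10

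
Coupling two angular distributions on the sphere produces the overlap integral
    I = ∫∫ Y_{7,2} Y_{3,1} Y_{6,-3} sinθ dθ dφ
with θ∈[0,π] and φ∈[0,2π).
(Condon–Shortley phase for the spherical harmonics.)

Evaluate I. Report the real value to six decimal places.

Checks pass: Σm=0; 16 even; l₃=6∈[4,10].
(2·7+1)(2·3+1)(2·6+1) = 1365
Δ: 4! 10! 2! / 17! → 1/2042040
sum: t=1:−1/207360 t=2:+1/57600 t=3:−1/207360 = 1/129600
3j²(7 3 6; 0 0 0) = Δ·Π!·Σ² = 168/12155  (sign +1)
sum: t=2:+1/241920 t=3:−1/483840 t=4:+1/17418240 = 37/17418240
3j²(7 3 6; 2 1 -3) = Δ·Π!·Σ² = 1369/136136  (sign -1)
combine: 4πI² = 1365·168/12155·1369/136136 = 86247/454597
take √, sign -1: I = -0.12287224

-0.122872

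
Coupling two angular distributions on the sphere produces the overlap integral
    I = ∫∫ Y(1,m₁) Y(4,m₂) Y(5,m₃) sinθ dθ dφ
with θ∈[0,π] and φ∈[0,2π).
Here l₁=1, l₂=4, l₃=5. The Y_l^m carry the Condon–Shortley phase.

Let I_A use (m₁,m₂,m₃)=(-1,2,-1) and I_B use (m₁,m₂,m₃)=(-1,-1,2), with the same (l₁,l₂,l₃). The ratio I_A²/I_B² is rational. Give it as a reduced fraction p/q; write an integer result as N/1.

2/7

l's match ⇒ only the (l;m) 3-j factors differ between A and B.
A: triangle coeff Δ(1,4,5) = 1/495; Σ_t [0,0]: t=0:+1/2880 = 1/2880; (3j)²=2/165 [(1 4 5; -1 2 -1)], sign=+1
B: triangle coeff Δ(1,4,5) = 1/495; Σ_t [0,0]: t=0:+1/1440 = 1/1440; (3j)²=7/165 [(1 4 5; -1 -1 2)], sign=-1
I_A²/I_B² = (2/165)/(7/165) = 2/7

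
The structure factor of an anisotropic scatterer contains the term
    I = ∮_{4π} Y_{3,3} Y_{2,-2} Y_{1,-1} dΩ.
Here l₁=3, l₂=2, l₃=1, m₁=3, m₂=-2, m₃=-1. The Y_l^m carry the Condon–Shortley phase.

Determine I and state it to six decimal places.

Rules hold: Σm=0, L=6 even, 1≤1≤5.
N = 7·5·3 = 105
Δ = 4!·2!·0!/7! = 1/105
Racah Σ t=2..2: t=2:+1/4 = 1/4
⇒ 3j(3 2 1; 0 0 0)² = 3/35, sgn -1
Racah Σ t=0..0: t=0:+1/48 = 1/48
⇒ 3j(3 2 1; 3 -2 -1)² = 1/7, sgn +1
4πI² = N·(3j₀)²·(3jₘ)² = 9/7
I = -1·√(1.28571/4π) = -0.31986543

-0.319865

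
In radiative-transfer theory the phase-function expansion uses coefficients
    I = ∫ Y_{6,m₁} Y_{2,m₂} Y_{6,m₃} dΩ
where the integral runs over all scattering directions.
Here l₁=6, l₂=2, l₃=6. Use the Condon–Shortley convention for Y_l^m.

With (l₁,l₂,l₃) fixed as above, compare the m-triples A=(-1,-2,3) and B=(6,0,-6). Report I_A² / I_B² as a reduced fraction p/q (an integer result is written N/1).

60/121

l's match ⇒ only the (l;m) 3-j factors differ between A and B.
A: triangle coeff Δ(6,2,6) = 1/90090; Σ_t [0,0]: t=0:+1/120960 = 1/120960; (3j)²=24/1001 [(6 2 6; -1 -2 3)], sign=-1
B: triangle coeff Δ(6,2,6) = 1/90090; Σ_t [0,0]: t=0:+1/14515200 = 1/14515200; (3j)²=22/455 [(6 2 6; 6 0 -6)], sign=+1
I_A²/I_B² = (24/1001)/(22/455) = 60/121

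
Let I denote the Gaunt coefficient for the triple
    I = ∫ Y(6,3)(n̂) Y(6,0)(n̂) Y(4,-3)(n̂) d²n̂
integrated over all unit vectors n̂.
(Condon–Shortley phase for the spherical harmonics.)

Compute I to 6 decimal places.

0.109740

Rules hold: Σm=0, L=16 even, 0≤4≤12.
N = 13·13·9 = 1521
Δ = 8!·4!·4!/17! = 1/15315300
Racah Σ t=2..6: t=2:+1/829440 t=3:−1/25920 t=4:+1/9216 t=5:−1/25920 t=6:+1/829440 = 7/207360
⇒ 3j(6 6 4; 0 0 0)² = 28/2431, sgn +1
Racah Σ t=2..3: t=2:+1/207360 t=3:−1/103680 = -1/207360
⇒ 3j(6 6 4; 3 0 -3)² = 21/2431, sgn +1
4πI² = N·(3j₀)²·(3jₘ)² = 5292/34969
I = +1·√(0.151334/4π) = 0.10973960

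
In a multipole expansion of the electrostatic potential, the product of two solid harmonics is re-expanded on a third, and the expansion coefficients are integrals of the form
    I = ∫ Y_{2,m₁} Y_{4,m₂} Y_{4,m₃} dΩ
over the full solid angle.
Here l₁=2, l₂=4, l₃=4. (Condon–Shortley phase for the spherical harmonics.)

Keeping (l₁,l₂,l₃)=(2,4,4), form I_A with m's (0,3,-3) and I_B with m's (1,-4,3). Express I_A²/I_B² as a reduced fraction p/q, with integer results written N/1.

1/12

Same 2,4,4: normalisation and zero-m 3j drop out of the ratio.
A: Δ: 2! 2! 6! / 11! → 1/13860; sum: t=1:−1/720 t=2:+1/480 = 1/1440; 3j²(2 4 4; 0 3 -3) = Δ·Π!·Σ² = 7/1980  (sign -1)
B: Δ: 2! 2! 6! / 11! → 1/13860; sum: t=0:+1/1440 = 1/1440; 3j²(2 4 4; 1 -4 3) = Δ·Π!·Σ² = 7/165  (sign -1)
I_A²/I_B² = (7/1980)/(7/165) = 1/12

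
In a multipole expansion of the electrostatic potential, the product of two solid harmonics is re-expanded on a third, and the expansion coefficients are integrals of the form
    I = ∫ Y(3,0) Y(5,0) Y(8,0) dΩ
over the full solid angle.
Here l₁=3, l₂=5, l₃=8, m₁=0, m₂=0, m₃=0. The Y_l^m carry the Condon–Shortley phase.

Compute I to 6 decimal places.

0.235108

Checks pass: Σm=0; 16 even; l₃=8∈[2,8].
(2·3+1)(2·5+1)(2·8+1) = 1309
Δ: 0! 6! 10! / 17! → 1/136136
sum: t=0:+1/518400 = 1/518400
3j²(3 5 8; 0 0 0) = Δ·Π!·Σ² = 56/2431  (sign +1)
(m-triple is (0,0,0) — same symbol as above.)
combine: 4πI² = 1309·56/2431·56/2431 = 21952/31603
take √, sign +1: I = 0.23510830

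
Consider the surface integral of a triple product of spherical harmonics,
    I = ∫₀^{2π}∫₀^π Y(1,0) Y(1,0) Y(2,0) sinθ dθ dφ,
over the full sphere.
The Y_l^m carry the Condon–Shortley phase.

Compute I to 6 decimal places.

m-sum 0 ✓  L=4 even ✓  0≤2≤2 ✓
Π(2lᵢ+1) = 3×3×5 = 45
triangle coeff Δ(1,1,2) = 1/30
Σ_t [0,0]: t=0:+1/1 = 1/1
(3j)²=2/15 [(1 1 2; 0 0 0)], sign=+1
(m-triple is (0,0,0) — same symbol as above.)
⇒ 4πI² = 4/5
I = (+1)√(4/5/(4π)) = 0.25231325

0.252313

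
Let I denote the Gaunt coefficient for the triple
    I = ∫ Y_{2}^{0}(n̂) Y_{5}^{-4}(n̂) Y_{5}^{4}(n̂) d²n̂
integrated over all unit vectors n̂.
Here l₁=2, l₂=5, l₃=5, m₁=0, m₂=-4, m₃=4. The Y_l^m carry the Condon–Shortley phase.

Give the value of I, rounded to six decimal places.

Checks pass: Σm=0; 12 even; l₃=5∈[3,7].
(2·2+1)(2·5+1)(2·5+1) = 605
Δ: 2! 2! 8! / 13! → 1/38610
sum: t=0:+1/2880 t=1:−1/576 t=2:+1/2880 = -1/960
3j²(2 5 5; 0 0 0) = Δ·Π!·Σ² = 10/429  (sign +1)
sum: t=0:+1/20160 t=1:−1/40320 = 1/40320
3j²(2 5 5; 0 -4 4) = Δ·Π!·Σ² = 6/715  (sign -1)
combine: 4πI² = 605·10/429·6/715 = 20/169
take √, sign -1: I = -0.09704356

-0.097044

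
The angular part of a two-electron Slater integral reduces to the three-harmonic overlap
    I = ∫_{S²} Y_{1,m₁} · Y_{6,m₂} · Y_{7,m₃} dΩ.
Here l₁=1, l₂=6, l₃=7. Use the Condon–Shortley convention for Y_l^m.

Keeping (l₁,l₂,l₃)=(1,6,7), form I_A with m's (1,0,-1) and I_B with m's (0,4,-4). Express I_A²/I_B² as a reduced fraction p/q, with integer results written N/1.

Shared (l₁,l₂,l₃)=(1,6,7): N and (l;000)² cancel in I_A²/I_B².
A: Δ = 0!·2!·12!/15! = 1/1365; Racah Σ t=0..0: t=0:+1/1036800 = 1/1036800; ⇒ 3j(1 6 7; 1 0 -1)² = 4/195, sgn +1
B: Δ = 0!·2!·12!/15! = 1/1365; Racah Σ t=0..0: t=0:+1/7257600 = 1/7257600; ⇒ 3j(1 6 7; 0 4 -4)² = 11/455, sgn -1
I_A²/I_B² = (4/195)/(11/455) = 28/33

28/33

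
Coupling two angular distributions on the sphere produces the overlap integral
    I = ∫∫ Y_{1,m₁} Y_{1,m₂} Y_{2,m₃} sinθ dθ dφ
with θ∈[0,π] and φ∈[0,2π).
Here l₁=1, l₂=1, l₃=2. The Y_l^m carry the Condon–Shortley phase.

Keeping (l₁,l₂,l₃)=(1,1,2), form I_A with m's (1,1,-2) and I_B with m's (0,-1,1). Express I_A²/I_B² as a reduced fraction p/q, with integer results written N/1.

Same 1,1,2: normalisation and zero-m 3j drop out of the ratio.
A: Δ: 0! 2! 2! / 5! → 1/30; sum: t=0:+1/4 = 1/4; 3j²(1 1 2; 1 1 -2) = Δ·Π!·Σ² = 1/5  (sign +1)
B: Δ: 0! 2! 2! / 5! → 1/30; sum: t=0:+1/2 = 1/2; 3j²(1 1 2; 0 -1 1) = Δ·Π!·Σ² = 1/10  (sign -1)
I_A²/I_B² = (1/5)/(1/10) = 2/1

2/1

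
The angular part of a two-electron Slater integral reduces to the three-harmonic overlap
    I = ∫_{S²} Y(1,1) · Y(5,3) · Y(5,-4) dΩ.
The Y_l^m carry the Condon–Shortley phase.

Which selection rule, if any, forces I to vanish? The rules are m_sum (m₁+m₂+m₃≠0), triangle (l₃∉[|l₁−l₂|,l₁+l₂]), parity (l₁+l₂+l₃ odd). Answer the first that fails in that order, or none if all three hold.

m₁+m₂+m₃ = 1 + 3 − 4 = 0  ✓
triangle: |1−5|=4 ≤ l₃=5 ≤ 1+5=6  ✓
parity: l₁+l₂+l₃ = 11 is odd  ✗

parity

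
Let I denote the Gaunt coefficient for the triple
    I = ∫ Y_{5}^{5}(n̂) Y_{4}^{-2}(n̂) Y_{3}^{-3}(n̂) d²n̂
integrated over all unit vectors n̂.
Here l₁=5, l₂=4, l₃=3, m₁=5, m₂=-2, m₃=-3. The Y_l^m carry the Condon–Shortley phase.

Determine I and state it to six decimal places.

Checks pass: Σm=0; 12 even; l₃=3∈[1,9].
(2·5+1)(2·4+1)(2·3+1) = 693
Δ: 6! 4! 2! / 13! → 1/180180
sum: t=2:+1/576 t=3:−1/144 t=4:+1/576 = -1/288
3j²(5 4 3; 0 0 0) = Δ·Π!·Σ² = 20/1001  (sign +1)
sum: t=0:+1/34560 = 1/34560
3j²(5 4 3; 5 -2 -3) = Δ·Π!·Σ² = 5/286  (sign +1)
combine: 4πI² = 693·20/1001·5/286 = 450/1859
take √, sign +1: I = 0.13879110

0.138791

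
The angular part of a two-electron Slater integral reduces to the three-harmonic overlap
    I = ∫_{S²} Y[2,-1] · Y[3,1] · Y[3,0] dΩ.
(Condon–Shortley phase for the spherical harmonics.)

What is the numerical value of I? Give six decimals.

-0.059471

Rules hold: Σm=0, L=8 even, 1≤3≤5.
N = 5·7·7 = 245
Δ = 2!·2!·4!/9! = 1/3780
Racah Σ t=0..2: t=0:+1/24 t=1:−1/4 t=2:+1/24 = -1/6
⇒ 3j(2 3 3; 0 0 0)² = 4/105, sgn +1
Racah Σ t=1..2: t=1:−1/12 t=2:+1/8 = 1/24
⇒ 3j(2 3 3; -1 1 0)² = 1/210, sgn -1
4πI² = N·(3j₀)²·(3jₘ)² = 2/45
I = -1·√(0.0444444/4π) = -0.05947080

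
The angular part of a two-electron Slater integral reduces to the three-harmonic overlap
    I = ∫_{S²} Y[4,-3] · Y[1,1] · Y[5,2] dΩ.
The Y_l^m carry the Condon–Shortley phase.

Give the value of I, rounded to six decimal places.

0.085055

Checks pass: Σm=0; 10 even; l₃=5∈[3,5].
(2·4+1)(2·1+1)(2·5+1) = 297
Δ: 0! 8! 2! / 11! → 1/495
sum: t=0:+1/576 = 1/576
3j²(4 1 5; 0 0 0) = Δ·Π!·Σ² = 5/99  (sign -1)
sum: t=0:+1/10080 = 1/10080
3j²(4 1 5; -3 1 2) = Δ·Π!·Σ² = 1/165  (sign -1)
combine: 4πI² = 297·5/99·1/165 = 1/11
take √, sign +1: I = 0.08505478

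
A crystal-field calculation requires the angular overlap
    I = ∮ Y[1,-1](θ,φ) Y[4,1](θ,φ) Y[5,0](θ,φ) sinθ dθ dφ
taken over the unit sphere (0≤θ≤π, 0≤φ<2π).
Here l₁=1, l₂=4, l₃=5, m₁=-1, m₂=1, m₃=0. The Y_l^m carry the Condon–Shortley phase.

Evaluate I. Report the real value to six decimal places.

0.155288

Checks pass: Σm=0; 10 even; l₃=5∈[3,5].
(2·1+1)(2·4+1)(2·5+1) = 297
Δ: 0! 2! 8! / 11! → 1/495
sum: t=0:+1/576 = 1/576
3j²(1 4 5; 0 0 0) = Δ·Π!·Σ² = 5/99  (sign -1)
sum: t=0:+1/1440 = 1/1440
3j²(1 4 5; -1 1 0) = Δ·Π!·Σ² = 2/99  (sign -1)
combine: 4πI² = 297·5/99·2/99 = 10/33
take √, sign +1: I = 0.15528807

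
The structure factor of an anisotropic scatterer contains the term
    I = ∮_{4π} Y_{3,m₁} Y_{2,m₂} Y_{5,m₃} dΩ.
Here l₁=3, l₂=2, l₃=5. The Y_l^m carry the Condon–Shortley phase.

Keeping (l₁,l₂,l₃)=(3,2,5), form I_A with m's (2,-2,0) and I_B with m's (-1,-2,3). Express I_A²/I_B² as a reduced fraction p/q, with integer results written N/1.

1/14

l's match ⇒ only the (l;m) 3-j factors differ between A and B.
A: triangle coeff Δ(3,2,5) = 1/2310; Σ_t [0,0]: t=0:+1/2880 = 1/2880; (3j)²=1/462 [(3 2 5; 2 -2 0)], sign=-1
B: triangle coeff Δ(3,2,5) = 1/2310; Σ_t [0,0]: t=0:+1/1152 = 1/1152; (3j)²=1/33 [(3 2 5; -1 -2 3)], sign=+1
I_A²/I_B² = (1/462)/(1/33) = 1/14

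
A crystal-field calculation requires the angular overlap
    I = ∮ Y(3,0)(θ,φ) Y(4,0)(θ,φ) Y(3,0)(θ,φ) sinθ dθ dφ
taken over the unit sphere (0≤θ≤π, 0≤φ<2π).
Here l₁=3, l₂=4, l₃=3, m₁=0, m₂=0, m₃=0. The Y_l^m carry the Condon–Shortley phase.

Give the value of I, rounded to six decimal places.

0.153870

Rules hold: Σm=0, L=10 even, 1≤3≤7.
N = 7·9·7 = 441
Δ = 4!·2!·4!/11! = 1/34650
Racah Σ t=1..3: t=1:−1/72 t=2:+1/16 t=3:−1/72 = 5/144
⇒ 3j(3 4 3; 0 0 0)² = 2/77, sgn -1
(m-triple is (0,0,0) — same symbol as above.)
4πI² = N·(3j₀)²·(3jₘ)² = 36/121
I = +1·√(0.297521/4π) = 0.15386989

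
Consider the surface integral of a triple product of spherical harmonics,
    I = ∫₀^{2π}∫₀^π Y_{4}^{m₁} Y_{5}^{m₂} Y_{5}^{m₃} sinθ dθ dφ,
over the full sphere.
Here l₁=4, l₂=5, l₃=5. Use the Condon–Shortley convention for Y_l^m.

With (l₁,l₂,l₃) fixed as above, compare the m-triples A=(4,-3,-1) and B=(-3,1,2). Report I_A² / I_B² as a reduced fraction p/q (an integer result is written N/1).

Shared (l₁,l₂,l₃)=(4,5,5): N and (l;000)² cancel in I_A²/I_B².
A: Δ = 4!·4!·6!/15! = 1/3153150; Racah Σ t=0..0: t=0:+1/27648 = 1/27648; ⇒ 3j(4 5 5; 4 -3 -1)² = 10/429, sgn +1
B: Δ = 4!·4!·6!/15! = 1/3153150; Racah Σ t=3..4: t=3:−1/5184 t=4:+1/6912 = -1/20736; ⇒ 3j(4 5 5; -3 1 2)² = 5/2574, sgn +1
I_A²/I_B² = (10/429)/(5/2574) = 12/1

12/1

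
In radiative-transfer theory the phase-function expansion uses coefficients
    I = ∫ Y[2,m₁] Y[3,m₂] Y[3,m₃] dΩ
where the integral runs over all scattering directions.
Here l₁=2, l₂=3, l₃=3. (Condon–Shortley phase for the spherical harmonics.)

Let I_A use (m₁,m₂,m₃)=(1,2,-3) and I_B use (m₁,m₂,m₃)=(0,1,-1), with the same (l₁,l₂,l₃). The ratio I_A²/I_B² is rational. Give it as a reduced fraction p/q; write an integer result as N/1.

25/9

Shared (l₁,l₂,l₃)=(2,3,3): N and (l;000)² cancel in I_A²/I_B².
A: Δ = 2!·2!·4!/9! = 1/3780; Racah Σ t=1..1: t=1:−1/48 = -1/48; ⇒ 3j(2 3 3; 1 2 -3)² = 5/84, sgn -1
B: Δ = 2!·2!·4!/9! = 1/3780; Racah Σ t=0..2: t=0:+1/96 t=1:−1/6 t=2:+1/16 = -3/32; ⇒ 3j(2 3 3; 0 1 -1)² = 3/140, sgn -1
I_A²/I_B² = (5/84)/(3/140) = 25/9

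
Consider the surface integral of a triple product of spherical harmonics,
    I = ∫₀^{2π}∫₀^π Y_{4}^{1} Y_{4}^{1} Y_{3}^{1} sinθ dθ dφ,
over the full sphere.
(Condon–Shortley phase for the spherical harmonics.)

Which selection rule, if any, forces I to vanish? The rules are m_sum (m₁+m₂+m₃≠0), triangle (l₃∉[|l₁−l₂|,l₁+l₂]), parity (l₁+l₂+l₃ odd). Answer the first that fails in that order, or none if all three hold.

m_sum

m₁+m₂+m₃ = 1 + 1 + 1 = 3  ✗
triangle: |4−4|=0 ≤ l₃=3 ≤ 4+4=8
parity: l₁+l₂+l₃ = 11 is odd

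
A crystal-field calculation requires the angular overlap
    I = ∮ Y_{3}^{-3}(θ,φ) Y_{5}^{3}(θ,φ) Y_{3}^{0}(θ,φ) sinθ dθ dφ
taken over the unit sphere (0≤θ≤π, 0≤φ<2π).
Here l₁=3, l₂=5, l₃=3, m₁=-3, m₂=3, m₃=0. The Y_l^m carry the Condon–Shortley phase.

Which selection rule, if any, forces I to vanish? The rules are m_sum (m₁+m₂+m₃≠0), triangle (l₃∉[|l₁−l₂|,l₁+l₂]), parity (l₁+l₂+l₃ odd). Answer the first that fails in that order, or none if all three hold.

m₁+m₂+m₃ = -3 + 3 + 0 = 0  ✓
triangle: |3−5|=2 ≤ l₃=3 ≤ 3+5=8  ✓
parity: l₁+l₂+l₃ = 11 is odd  ✗

parity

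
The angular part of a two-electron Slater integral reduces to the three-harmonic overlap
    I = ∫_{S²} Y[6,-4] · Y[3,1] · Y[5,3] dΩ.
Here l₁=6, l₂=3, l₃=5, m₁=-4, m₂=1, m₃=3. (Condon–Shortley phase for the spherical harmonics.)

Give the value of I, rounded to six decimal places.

0.113950

Checks pass: Σm=0; 14 even; l₃=5∈[3,9].
(2·6+1)(2·3+1)(2·5+1) = 1001
Δ: 4! 8! 2! / 15! → 1/675675
sum: t=1:−1/8640 t=2:+1/2304 t=3:−1/8640 = 7/34560
3j²(6 3 5; 0 0 0) = Δ·Π!·Σ² = 7/429  (sign -1)
sum: t=2:+1/322560 t=3:−1/30240 t=4:+1/69120 = -1/64512
3j²(6 3 5; -4 1 3) = Δ·Π!·Σ² = 10/1001  (sign -1)
combine: 4πI² = 1001·7/429·10/1001 = 70/429
take √, sign +1: I = 0.11395029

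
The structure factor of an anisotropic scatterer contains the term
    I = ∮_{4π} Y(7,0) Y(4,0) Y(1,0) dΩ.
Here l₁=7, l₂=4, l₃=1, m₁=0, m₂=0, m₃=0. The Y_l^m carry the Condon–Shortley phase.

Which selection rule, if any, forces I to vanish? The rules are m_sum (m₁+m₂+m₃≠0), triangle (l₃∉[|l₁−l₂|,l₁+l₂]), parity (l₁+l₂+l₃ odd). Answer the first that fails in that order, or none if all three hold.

azimuthal sum: 0 + 0 + 0 = 0  ✓
3 ≤ 1 ≤ 11 (triangle on l)  ✗
L = 7 + 4 + 1 = 12 (even)

triangle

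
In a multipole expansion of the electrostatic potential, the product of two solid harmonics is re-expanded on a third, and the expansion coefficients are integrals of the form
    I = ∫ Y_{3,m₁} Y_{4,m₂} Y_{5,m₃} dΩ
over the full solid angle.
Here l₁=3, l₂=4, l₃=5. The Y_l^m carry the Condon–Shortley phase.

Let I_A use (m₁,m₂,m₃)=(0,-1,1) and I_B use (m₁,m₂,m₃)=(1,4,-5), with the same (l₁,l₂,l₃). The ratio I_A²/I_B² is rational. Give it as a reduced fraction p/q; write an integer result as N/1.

l's match ⇒ only the (l;m) 3-j factors differ between A and B.
A: triangle coeff Δ(3,4,5) = 1/180180; Σ_t [0,2]: t=0:+1/432 t=1:−1/192 t=2:+1/1440 = -19/8640; (3j)²=361/30030 [(3 4 5; 0 -1 1)], sign=-1
B: triangle coeff Δ(3,4,5) = 1/180180; Σ_t [2,2]: t=2:+1/34560 = 1/34560; (3j)²=14/429 [(3 4 5; 1 4 -5)], sign=+1
I_A²/I_B² = (361/30030)/(14/429) = 361/980

361/980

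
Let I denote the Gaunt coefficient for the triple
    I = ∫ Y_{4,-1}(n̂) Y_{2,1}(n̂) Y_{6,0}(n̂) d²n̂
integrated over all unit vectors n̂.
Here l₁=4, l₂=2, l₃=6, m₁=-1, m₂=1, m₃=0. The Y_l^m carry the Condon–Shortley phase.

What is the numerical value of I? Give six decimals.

Rules hold: Σm=0, L=12 even, 2≤6≤6.
N = 9·5·13 = 585
Δ = 0!·8!·4!/13! = 1/6435
Racah Σ t=0..0: t=0:+1/2304 = 1/2304
⇒ 3j(4 2 6; 0 0 0)² = 5/143, sgn +1
Racah Σ t=0..0: t=0:+1/4320 = 1/4320
⇒ 3j(4 2 6; -1 1 0)² = 8/429, sgn +1
4πI² = N·(3j₀)²·(3jₘ)² = 600/1573
I = +1·√(0.381437/4π) = 0.17422334

0.174223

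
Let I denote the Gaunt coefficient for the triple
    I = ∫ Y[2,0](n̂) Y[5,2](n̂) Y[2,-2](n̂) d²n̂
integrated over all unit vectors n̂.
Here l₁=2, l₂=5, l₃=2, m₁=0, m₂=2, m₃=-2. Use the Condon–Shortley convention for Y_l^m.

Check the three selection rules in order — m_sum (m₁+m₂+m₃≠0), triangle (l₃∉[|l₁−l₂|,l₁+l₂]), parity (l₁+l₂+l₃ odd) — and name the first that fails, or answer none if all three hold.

m₁+m₂+m₃ = 0 + 2 − 2 = 0  ✓
triangle: |2−5|=3 ≤ l₃=2 ≤ 2+5=7  ✗
parity: l₁+l₂+l₃ = 9 is odd

triangle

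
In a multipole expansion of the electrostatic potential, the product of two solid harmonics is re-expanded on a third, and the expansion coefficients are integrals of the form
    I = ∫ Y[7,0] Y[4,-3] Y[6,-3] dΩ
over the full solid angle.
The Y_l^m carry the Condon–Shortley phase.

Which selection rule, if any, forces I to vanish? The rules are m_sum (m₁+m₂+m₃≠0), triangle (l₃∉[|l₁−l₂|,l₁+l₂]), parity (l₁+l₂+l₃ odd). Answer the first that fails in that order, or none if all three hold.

m₁+m₂+m₃ = 0 − 3 − 3 = -6  ✗
triangle: |7−4|=3 ≤ l₃=6 ≤ 7+4=11
parity: l₁+l₂+l₃ = 17 is odd

m_sum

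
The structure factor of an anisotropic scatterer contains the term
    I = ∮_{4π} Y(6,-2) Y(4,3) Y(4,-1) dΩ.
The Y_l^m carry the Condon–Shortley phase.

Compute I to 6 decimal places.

Checks pass: Σm=0; 14 even; l₃=4∈[2,10].
(2·6+1)(2·4+1)(2·4+1) = 1053
Δ: 6! 6! 2! / 15! → 1/1261260
sum: t=2:+1/4608 t=3:−1/1296 t=4:+1/4608 = -7/20736
3j²(6 4 4; 0 0 0) = Δ·Π!·Σ² = 20/1287  (sign -1)
sum: t=5:−1/8640 t=6:+1/34560 = -1/11520
3j²(6 4 4; -2 3 -1) = Δ·Π!·Σ² = 3/143  (sign +1)
combine: 4πI² = 1053·20/1287·3/143 = 540/1573
take √, sign -1: I = -0.16528277

-0.165283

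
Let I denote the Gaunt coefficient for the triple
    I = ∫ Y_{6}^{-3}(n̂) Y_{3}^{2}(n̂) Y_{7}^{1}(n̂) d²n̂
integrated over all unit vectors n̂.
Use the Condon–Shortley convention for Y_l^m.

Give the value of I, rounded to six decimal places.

0.167202

Rules hold: Σm=0, L=16 even, 3≤7≤9.
N = 13·7·15 = 1365
Δ = 2!·10!·4!/17! = 1/2042040
Racah Σ t=0..2: t=0:+1/207360 t=1:−1/57600 t=2:+1/207360 = -1/129600
⇒ 3j(6 3 7; 0 0 0)² = 168/12155, sgn +1
Racah Σ t=1..2: t=1:−1/1935360 t=2:+1/362880 = 13/5806080
⇒ 3j(6 3 7; -3 2 1)² = 195/10472, sgn +1
4πI² = N·(3j₀)²·(3jₘ)² = 12285/34969
I = +1·√(0.351311/4π) = 0.16720184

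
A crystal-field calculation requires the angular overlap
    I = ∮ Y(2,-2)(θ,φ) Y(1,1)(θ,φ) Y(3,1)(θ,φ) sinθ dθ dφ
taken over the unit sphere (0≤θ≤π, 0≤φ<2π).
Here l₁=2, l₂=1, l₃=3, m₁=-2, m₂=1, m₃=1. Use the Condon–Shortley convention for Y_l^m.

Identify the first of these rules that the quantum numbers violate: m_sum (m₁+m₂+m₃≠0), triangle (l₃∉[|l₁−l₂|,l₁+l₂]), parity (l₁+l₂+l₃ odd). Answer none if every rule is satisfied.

none

m₁+m₂+m₃ = -2 + 1 + 1 = 0  ✓
triangle: |2−1|=1 ≤ l₃=3 ≤ 2+1=3  ✓
parity: l₁+l₂+l₃ = 6 is even  ✓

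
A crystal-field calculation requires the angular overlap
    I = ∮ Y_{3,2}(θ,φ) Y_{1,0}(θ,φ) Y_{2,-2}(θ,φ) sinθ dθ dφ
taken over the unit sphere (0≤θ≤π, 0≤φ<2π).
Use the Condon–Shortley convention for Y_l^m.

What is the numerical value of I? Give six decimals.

m-sum 0 ✓  L=6 even ✓  2≤2≤4 ✓
Π(2lᵢ+1) = 7×3×5 = 105
triangle coeff Δ(3,1,2) = 1/105
Σ_t [1,1]: t=1:−1/4 = -1/4
(3j)²=3/35 [(3 1 2; 0 0 0)], sign=-1
Σ_t [1,1]: t=1:−1/24 = -1/24
(3j)²=1/21 [(3 1 2; 2 0 -2)], sign=-1
⇒ 4πI² = 3/7
I = (+1)√(3/7/(4π)) = 0.18467439

0.184674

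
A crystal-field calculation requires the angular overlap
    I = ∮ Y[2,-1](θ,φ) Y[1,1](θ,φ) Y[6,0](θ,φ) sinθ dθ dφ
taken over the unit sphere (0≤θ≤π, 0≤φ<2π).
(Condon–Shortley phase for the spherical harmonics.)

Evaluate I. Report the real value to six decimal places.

|2−1|≤6≤2+1 violated ⇒ I = 0

0.000000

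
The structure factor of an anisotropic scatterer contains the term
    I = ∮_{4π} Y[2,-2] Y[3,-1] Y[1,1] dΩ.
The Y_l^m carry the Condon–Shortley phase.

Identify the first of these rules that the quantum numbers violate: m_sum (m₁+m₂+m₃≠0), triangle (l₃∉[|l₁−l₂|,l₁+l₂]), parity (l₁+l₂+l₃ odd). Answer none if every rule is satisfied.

m_sum

azimuthal sum: -2 − 1 + 1 = -2  ✗
1 ≤ 1 ≤ 5 (triangle on l)
L = 2 + 3 + 1 = 6 (even)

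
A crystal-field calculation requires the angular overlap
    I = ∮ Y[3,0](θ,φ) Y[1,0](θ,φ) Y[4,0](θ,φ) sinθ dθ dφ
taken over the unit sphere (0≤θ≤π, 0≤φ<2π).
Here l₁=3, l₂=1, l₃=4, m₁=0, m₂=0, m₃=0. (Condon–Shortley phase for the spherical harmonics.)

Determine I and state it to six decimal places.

0.246233

Rules hold: Σm=0, L=8 even, 2≤4≤4.
N = 7·3·9 = 189
Δ = 0!·6!·2!/9! = 1/252
Racah Σ t=0..0: t=0:+1/36 = 1/36
⇒ 3j(3 1 4; 0 0 0)² = 4/63, sgn +1
(m-triple is (0,0,0) — same symbol as above.)
4πI² = N·(3j₀)²·(3jₘ)² = 16/21
I = +1·√(0.761905/4π) = 0.24623252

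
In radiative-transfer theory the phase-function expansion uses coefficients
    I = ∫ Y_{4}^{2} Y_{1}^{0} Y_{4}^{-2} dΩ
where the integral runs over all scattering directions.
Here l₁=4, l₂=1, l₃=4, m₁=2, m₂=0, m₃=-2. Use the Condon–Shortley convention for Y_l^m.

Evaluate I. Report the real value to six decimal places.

Σlᵢ=9 odd — θ-integrand is odd under cosθ→−cosθ; I=0

0.000000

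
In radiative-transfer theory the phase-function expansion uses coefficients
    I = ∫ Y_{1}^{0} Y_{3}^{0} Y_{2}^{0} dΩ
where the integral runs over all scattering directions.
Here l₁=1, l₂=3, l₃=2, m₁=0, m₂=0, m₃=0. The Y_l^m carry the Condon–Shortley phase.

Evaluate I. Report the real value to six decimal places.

0.247767

Rules hold: Σm=0, L=6 even, 2≤2≤4.
N = 3·7·5 = 105
Δ = 2!·0!·4!/7! = 1/105
Racah Σ t=1..1: t=1:−1/4 = -1/4
⇒ 3j(1 3 2; 0 0 0)² = 3/35, sgn -1
(m-triple is (0,0,0) — same symbol as above.)
4πI² = N·(3j₀)²·(3jₘ)² = 27/35
I = +1·√(0.771429/4π) = 0.24776670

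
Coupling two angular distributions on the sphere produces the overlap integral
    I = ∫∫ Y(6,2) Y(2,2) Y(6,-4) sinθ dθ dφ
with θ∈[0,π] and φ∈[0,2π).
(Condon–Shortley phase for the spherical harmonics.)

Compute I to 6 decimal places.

-0.153870

m-sum 0 ✓  L=14 even ✓  4≤6≤8 ✓
Π(2lᵢ+1) = 13×5×13 = 845
triangle coeff Δ(6,2,6) = 1/90090
Σ_t [0,2]: t=0:+1/69120 t=1:−1/14400 t=2:+1/69120 = -7/172800
(3j)²=14/715 [(6 2 6; 0 0 0)], sign=-1
Σ_t [2,2]: t=2:+1/322560 = 1/322560
(3j)²=18/1001 [(6 2 6; 2 2 -4)], sign=+1
⇒ 4πI² = 36/121
I = (-1)√(36/121/(4π)) = -0.15386989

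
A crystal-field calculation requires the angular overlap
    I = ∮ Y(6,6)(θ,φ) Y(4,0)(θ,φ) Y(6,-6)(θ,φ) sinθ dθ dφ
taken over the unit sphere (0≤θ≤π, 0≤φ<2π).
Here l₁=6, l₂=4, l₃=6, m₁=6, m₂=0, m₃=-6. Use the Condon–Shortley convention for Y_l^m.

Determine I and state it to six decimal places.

0.149344

m-sum 0 ✓  L=16 even ✓  2≤6≤10 ✓
Π(2lᵢ+1) = 13×9×13 = 1521
triangle coeff Δ(6,4,6) = 1/15315300
Σ_t [0,4]: t=0:+1/829440 t=1:−1/25920 t=2:+1/9216 t=3:−1/25920 t=4:+1/829440 = 7/207360
(3j)²=28/2431 [(6 4 6; 0 0 0)], sign=+1
Σ_t [0,0]: t=0:+1/23224320 = 1/23224320
(3j)²=99/6188 [(6 4 6; 6 0 -6)], sign=+1
⇒ 4πI² = 81/289
I = (+1)√(81/289/(4π)) = 0.14934430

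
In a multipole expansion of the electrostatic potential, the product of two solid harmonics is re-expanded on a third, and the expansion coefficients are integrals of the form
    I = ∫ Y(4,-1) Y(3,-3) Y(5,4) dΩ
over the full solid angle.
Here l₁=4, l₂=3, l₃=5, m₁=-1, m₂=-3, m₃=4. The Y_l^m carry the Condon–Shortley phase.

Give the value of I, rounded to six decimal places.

-0.186208

Checks pass: Σm=0; 12 even; l₃=5∈[1,7].
(2·4+1)(2·3+1)(2·5+1) = 693
Δ: 2! 6! 4! / 13! → 1/180180
sum: t=0:+1/576 t=1:−1/144 t=2:+1/576 = -1/288
3j²(4 3 5; 0 0 0) = Δ·Π!·Σ² = 20/1001  (sign +1)
sum: t=0:+1/5760 = 1/5760
3j²(4 3 5; -1 -3 4) = Δ·Π!·Σ² = 9/286  (sign -1)
combine: 4πI² = 693·20/1001·9/286 = 810/1859
take √, sign -1: I = -0.18620781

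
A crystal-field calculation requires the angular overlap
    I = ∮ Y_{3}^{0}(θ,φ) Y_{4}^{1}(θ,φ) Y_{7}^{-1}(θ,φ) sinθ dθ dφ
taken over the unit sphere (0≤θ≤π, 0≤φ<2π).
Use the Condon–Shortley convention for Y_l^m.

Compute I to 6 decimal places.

-0.225497

Rules hold: Σm=0, L=14 even, 1≤7≤7.
N = 7·9·15 = 945
Δ = 0!·6!·8!/15! = 1/45045
Racah Σ t=0..0: t=0:+1/20736 = 1/20736
⇒ 3j(3 4 7; 0 0 0)² = 35/1287, sgn -1
Racah Σ t=0..0: t=0:+1/25920 = 1/25920
⇒ 3j(3 4 7; 0 1 -1)² = 32/1287, sgn +1
4πI² = N·(3j₀)²·(3jₘ)² = 39200/61347
I = -1·√(0.638988/4π) = -0.22549735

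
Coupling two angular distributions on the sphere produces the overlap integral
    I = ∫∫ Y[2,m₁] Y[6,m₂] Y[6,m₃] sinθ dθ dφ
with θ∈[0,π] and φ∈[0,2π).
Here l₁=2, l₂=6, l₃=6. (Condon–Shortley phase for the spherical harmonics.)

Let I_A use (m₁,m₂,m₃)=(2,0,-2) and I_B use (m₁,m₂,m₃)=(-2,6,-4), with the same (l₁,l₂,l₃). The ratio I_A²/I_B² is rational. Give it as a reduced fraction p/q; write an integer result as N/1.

l's match ⇒ only the (l;m) 3-j factors differ between A and B.
A: triangle coeff Δ(2,6,6) = 1/90090; Σ_t [0,0]: t=0:+1/69120 = 1/69120; (3j)²=4/143 [(2 6 6; 2 0 -2)], sign=+1
B: triangle coeff Δ(2,6,6) = 1/90090; Σ_t [2,2]: t=2:+1/14515200 = 1/14515200; (3j)²=2/455 [(2 6 6; -2 6 -4)], sign=+1
I_A²/I_B² = (4/143)/(2/455) = 70/11

70/11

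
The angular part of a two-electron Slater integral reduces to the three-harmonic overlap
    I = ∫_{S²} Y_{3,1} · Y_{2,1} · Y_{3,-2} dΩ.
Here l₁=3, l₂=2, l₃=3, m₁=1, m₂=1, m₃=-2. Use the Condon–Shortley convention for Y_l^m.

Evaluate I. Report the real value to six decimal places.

Checks pass: Σm=0; 8 even; l₃=3∈[1,5].
(2·3+1)(2·2+1)(2·3+1) = 245
Δ: 2! 4! 2! / 9! → 1/3780
sum: t=0:+1/24 t=1:−1/4 t=2:+1/24 = -1/6
3j²(3 2 3; 0 0 0) = Δ·Π!·Σ² = 4/105  (sign +1)
sum: t=1:−1/12 t=2:+1/48 = -1/16
3j²(3 2 3; 1 1 -2) = Δ·Π!·Σ² = 1/28  (sign +1)
combine: 4πI² = 245·4/105·1/28 = 1/3
take √, sign +1: I = 0.16286750

0.162868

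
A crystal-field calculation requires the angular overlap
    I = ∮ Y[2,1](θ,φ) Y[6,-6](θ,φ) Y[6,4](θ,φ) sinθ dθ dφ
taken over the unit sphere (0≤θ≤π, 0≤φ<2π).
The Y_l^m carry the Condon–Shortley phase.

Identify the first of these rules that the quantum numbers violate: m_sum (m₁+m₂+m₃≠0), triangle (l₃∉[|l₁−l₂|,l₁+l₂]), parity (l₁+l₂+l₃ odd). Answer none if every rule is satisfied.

Σmᵢ = -1  ✗
l₃∈[|l₁−l₂|,l₁+l₂]=[4,8], have l₃=6
Σlᵢ = 14 ⇒ even

m_sum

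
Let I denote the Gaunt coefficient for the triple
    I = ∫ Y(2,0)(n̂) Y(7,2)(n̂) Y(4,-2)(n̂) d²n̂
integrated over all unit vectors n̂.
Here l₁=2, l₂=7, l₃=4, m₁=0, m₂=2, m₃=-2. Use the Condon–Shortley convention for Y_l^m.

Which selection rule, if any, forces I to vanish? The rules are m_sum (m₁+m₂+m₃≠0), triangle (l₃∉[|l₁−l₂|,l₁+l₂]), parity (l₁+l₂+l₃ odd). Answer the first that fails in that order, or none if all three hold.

triangle

azimuthal sum: 0 + 2 − 2 = 0  ✓
5 ≤ 4 ≤ 9 (triangle on l)  ✗
L = 2 + 7 + 4 = 13 (odd)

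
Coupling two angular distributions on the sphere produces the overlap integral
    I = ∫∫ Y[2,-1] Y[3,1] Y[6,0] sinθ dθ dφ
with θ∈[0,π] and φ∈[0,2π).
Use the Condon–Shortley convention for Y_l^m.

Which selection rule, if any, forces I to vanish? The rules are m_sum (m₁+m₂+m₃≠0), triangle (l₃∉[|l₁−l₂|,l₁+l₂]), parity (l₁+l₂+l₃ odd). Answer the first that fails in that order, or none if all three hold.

triangle

azimuthal sum: -1 + 1 + 0 = 0  ✓
1 ≤ 6 ≤ 5 (triangle on l)  ✗
L = 2 + 3 + 6 = 11 (odd)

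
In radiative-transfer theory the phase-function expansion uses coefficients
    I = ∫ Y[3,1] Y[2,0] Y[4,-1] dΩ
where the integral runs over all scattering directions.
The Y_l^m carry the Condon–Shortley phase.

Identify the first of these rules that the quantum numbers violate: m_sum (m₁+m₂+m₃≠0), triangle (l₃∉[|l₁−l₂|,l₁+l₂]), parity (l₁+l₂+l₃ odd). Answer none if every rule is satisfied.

azimuthal sum: 1 + 0 − 1 = 0  ✓
1 ≤ 4 ≤ 5 (triangle on l)  ✓
L = 3 + 2 + 4 = 9 (odd)  ✗

parity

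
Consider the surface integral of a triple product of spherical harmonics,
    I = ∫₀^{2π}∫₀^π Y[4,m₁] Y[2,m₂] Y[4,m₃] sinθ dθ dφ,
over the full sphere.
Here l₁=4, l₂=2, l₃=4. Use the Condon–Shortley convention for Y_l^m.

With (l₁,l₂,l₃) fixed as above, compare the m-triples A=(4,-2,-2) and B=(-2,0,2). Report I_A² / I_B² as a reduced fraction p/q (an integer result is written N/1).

21/8

Same 4,2,4: normalisation and zero-m 3j drop out of the ratio.
A: Δ: 2! 6! 2! / 11! → 1/13860; sum: t=0:+1/2880 = 1/2880; 3j²(4 2 4; 4 -2 -2) = Δ·Π!·Σ² = 2/165  (sign +1)
B: Δ: 2! 6! 2! / 11! → 1/13860; sum: t=0:+1/2880 t=1:−1/120 t=2:+1/192 = -1/360; 3j²(4 2 4; -2 0 2) = Δ·Π!·Σ² = 16/3465  (sign -1)
I_A²/I_B² = (2/165)/(16/3465) = 21/8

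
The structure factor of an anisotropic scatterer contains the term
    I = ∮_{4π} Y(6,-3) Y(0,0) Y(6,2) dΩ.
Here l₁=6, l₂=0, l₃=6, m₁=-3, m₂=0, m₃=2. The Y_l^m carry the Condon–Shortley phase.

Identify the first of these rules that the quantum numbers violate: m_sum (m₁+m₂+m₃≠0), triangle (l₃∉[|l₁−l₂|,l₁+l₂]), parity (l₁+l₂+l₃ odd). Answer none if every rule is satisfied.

Σmᵢ = -1  ✗
l₃∈[|l₁−l₂|,l₁+l₂]=[6,6], have l₃=6
Σlᵢ = 12 ⇒ even

m_sum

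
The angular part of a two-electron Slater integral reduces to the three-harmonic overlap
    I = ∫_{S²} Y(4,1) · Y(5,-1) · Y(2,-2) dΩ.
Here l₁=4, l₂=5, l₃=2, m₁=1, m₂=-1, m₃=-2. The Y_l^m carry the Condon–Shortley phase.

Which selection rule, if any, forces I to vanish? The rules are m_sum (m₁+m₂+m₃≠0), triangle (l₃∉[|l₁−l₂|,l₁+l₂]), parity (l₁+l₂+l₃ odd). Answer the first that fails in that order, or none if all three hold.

m_sum

azimuthal sum: 1 − 1 − 2 = -2  ✗
1 ≤ 2 ≤ 9 (triangle on l)
L = 4 + 5 + 2 = 11 (odd)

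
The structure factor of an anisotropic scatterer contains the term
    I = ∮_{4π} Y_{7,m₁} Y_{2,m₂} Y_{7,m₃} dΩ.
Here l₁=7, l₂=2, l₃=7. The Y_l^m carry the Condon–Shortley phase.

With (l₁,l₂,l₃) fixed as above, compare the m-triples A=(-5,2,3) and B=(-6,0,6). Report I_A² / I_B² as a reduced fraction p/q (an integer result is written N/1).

297/338

Same 7,2,7: normalisation and zero-m 3j drop out of the ratio.
A: Δ: 2! 12! 2! / 17! → 1/185640; sum: t=2:+1/29030400 = 1/29030400; 3j²(7 2 7; -5 2 3) = Δ·Π!·Σ² = 99/7735  (sign +1)
B: Δ: 2! 12! 2! / 17! → 1/185640; sum: t=1:−1/479001600 t=2:+1/159667200 = 1/239500800; 3j²(7 2 7; -6 0 6) = Δ·Π!·Σ² = 26/1785  (sign -1)
I_A²/I_B² = (99/7735)/(26/1785) = 297/338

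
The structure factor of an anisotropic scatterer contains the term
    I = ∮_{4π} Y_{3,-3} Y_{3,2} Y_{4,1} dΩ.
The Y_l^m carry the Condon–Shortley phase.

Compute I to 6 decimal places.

m-sum 0 ✓  L=10 even ✓  0≤4≤6 ✓
Π(2lᵢ+1) = 7×7×9 = 441
triangle coeff Δ(3,3,4) = 1/34650
Σ_t [0,2]: t=0:+1/72 t=1:−1/16 t=2:+1/72 = -5/144
(3j)²=2/77 [(3 3 4; 0 0 0)], sign=-1
Σ_t [2,2]: t=2:+1/288 = 1/288
(3j)²=5/231 [(3 3 4; -3 2 1)], sign=-1
⇒ 4πI² = 30/121
I = (+1)√(30/121/(4π)) = 0.14046335

0.140463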